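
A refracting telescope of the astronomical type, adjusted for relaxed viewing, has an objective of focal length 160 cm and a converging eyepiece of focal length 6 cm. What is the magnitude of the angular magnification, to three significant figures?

|M| = f_obj/|f_eye| = 160/6 = 26.667.

26.7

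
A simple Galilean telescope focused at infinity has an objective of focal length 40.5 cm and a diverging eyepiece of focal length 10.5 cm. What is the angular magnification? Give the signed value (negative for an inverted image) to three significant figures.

M = -f_obj/f_eye = -40.5/(-10.5) = 3.857.

3.86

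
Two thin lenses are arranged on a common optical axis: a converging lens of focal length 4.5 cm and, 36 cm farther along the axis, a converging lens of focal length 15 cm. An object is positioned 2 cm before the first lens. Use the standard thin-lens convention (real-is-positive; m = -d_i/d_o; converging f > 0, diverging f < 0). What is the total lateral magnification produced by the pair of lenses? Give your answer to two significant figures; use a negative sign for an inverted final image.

Lens 1: 1/d_i1 = 1/f_1 - 1/d_o1 = 1/4.5 - 1/2 = -0.27778 cm^-1, so d_i1 = -3.600 cm.
m_1 = -(-3.600)/2 = 1.8000.
With d_i1 < 0 the first image is virtual and lies on the object side; the object distance for lens 2 is d_o2 = 36 - (-3.600) = 39.600 cm.
Lens 2: 1/d_i2 = 1/f_2 - 1/d_o2 = 1/15 - 1/(39.600) = 0.04141 cm^-1, so d_i2 = 24.146 cm.
m_2 = -(24.146)/(39.600) = -0.6098.
Total m = m_1 x m_2 = (1.8000)(-0.6098) = -1.0976.

-1.1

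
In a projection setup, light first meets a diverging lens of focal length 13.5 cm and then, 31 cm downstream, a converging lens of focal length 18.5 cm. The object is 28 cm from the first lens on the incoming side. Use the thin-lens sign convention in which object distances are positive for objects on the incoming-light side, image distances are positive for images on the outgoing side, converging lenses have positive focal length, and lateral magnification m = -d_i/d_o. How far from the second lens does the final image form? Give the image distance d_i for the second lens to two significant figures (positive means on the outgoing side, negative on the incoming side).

First lens: d_i1 = 1/(1/(-13.5) - 1/28) = -9.108 cm.
With d_i1 < 0 the first image is virtual and lies on the object side; the object distance for lens 2 is d_o2 = 31 - (-9.108) = 40.108 cm.
Second lens: d_i2 = 1/(1/18.5 - 1/(40.108)) = 34.339 cm.

34 cm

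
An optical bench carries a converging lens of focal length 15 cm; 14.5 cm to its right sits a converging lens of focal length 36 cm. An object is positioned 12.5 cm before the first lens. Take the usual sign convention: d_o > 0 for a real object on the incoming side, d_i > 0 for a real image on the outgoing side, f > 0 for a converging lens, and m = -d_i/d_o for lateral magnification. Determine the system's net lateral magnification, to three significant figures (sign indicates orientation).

Lens 1: 1/d_i1 = 1/f_1 - 1/d_o1 = 1/15 - 1/12.5 = -0.01333 cm^-1, so d_i1 = -75.000 cm.
m_1 = -(-75.000)/12.5 = 6.0000.
The intermediate image is virtual, 75.000 cm to the left of lens 1, so d_o2 = L - d_i1 = 14.5 - (-75.000) = 89.500 cm.
Lens 2: 1/d_i2 = 1/f_2 - 1/d_o2 = 1/36 - 1/(89.500) = 0.01660 cm^-1, so d_i2 = 60.224 cm.
m_2 = -(60.224)/(89.500) = -0.6729.
Overall magnification: m = m_1 m_2 = -4.0374.

-4.04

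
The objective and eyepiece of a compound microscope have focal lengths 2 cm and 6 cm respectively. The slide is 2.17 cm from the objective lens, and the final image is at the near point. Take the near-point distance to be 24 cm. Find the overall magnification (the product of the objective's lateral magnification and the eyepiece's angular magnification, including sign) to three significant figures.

Objective: 1/d_i = 1/f_obj - 1/d_o = 1/2 - 1/2.17 = 0.03917 cm^-1, so d_i = 25.529 cm.
m_obj = -d_i/d_o = -25.529/2.17 = -11.765.
Eyepiece angular magnification (image at near point): M_eye = 1 + D/f_e = 1 + 24/6 = 5.000.
Overall M = m_obj x M_eye = (-11.765)(5.000) = -58.82.

-58.8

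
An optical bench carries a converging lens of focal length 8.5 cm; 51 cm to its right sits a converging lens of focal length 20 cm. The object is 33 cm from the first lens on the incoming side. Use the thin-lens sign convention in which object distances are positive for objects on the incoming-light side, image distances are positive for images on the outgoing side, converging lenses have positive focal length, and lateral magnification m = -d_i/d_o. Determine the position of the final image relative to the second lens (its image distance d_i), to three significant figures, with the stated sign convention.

Lens 1: 1/d_i1 = 1/f_1 - 1/d_o1 = 1/8.5 - 1/33 = 0.08734 cm^-1, so d_i1 = 11.449 cm.
Object distance for lens 2: d_o2 = 51 - 11.449 = 39.551 cm.
Lens 2: 1/d_i2 = 1/f_2 - 1/d_o2 = 1/20 - 1/(39.551) = 0.02472 cm^-1, so d_i2 = 40.459 cm.

40.5 cm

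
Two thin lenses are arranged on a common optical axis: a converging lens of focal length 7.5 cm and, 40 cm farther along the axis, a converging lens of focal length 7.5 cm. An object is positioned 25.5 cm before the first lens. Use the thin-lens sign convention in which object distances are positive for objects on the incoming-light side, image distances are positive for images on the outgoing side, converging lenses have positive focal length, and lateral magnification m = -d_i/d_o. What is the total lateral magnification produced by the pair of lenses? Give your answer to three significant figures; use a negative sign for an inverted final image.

Lens 1: 1/d_i1 = 1/f_1 - 1/d_o1 = 1/7.5 - 1/25.5 = 0.09412 cm^-1, so d_i1 = 10.625 cm.
m_1 = -(10.625)/25.5 = -0.4167.
Object distance for lens 2: d_o2 = 40 - 10.625 = 29.375 cm.
Lens 2: 1/d_i2 = 1/f_2 - 1/d_o2 = 1/7.5 - 1/(29.375) = 0.09929 cm^-1, so d_i2 = 10.071 cm.
m_2 = -(10.071)/(29.375) = -0.3429.
Overall magnification: m = m_1 m_2 = 0.1429.

0.143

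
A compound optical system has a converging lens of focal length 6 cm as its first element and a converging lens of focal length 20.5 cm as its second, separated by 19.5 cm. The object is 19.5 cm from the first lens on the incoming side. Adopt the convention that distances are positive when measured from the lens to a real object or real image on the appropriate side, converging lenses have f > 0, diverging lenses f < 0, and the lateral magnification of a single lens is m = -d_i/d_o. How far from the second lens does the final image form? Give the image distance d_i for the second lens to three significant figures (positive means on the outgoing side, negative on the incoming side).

-23.0 cm

First lens: d_i1 = 1/(1/6 - 1/19.5) = 8.667 cm.
That image sits 10.833 cm in front of the second lens, so d_o2 = 10.833 cm.
Second lens: d_i2 = 1/(1/20.5 - 1/(10.833)) = -22.974 cm.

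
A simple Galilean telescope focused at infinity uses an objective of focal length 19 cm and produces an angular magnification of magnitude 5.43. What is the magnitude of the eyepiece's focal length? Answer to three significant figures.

|M| = f_obj/|f_eye|, so |f_eye| = f_obj/|M| = 19/5.43 = 3.499 cm.
(The eyepiece is diverging, so its signed focal length is -3.499 cm.)

3.50 cm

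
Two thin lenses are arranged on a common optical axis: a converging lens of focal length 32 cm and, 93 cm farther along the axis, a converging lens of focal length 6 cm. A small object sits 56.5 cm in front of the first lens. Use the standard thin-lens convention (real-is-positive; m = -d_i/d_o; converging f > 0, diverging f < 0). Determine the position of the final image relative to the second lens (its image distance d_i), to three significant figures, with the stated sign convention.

8.73 cm

Lens 1: 1/d_i1 = 1/f_1 - 1/d_o1 = 1/32 - 1/56.5 = 0.01355 cm^-1, so d_i1 = 73.796 cm.
The intermediate image is 73.796 cm to the right of lens 1, so d_o2 = L - d_i1 = 93 - 73.796 = 19.204 cm.
Lens 2: 1/d_i2 = 1/f_2 - 1/d_o2 = 1/6 - 1/(19.204) = 0.11459 cm^-1, so d_i2 = 8.726 cm.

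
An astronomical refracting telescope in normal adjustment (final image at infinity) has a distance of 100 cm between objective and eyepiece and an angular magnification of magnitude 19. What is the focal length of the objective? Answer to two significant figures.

In normal adjustment the tube length equals f_obj + f_eye and |M| = f_obj/f_eye.
So f_obj = 19 f_eye and 19 f_eye + f_eye = 100 cm, giving f_eye = 100/20 = 5.000 cm and f_obj = 95.000 cm.

95 cm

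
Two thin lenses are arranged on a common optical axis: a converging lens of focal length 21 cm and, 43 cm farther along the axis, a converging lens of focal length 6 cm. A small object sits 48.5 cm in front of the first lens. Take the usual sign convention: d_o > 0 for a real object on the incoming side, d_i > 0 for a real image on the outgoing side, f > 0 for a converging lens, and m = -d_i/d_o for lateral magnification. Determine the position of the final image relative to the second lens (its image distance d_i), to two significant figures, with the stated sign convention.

-980 cm

Applying the thin-lens equation to the first lens, 1/21 = 1/48.5 + 1/d_i1, which gives d_i1 = 37.036 cm.
The intermediate image is 37.036 cm to the right of lens 1, so d_o2 = L - d_i1 = 43 - 37.036 = 5.964 cm.
Applying the thin-lens equation again with f_2 = 6 cm and d_o2 = 5.964 cm gives d_i2 = -984.000 cm.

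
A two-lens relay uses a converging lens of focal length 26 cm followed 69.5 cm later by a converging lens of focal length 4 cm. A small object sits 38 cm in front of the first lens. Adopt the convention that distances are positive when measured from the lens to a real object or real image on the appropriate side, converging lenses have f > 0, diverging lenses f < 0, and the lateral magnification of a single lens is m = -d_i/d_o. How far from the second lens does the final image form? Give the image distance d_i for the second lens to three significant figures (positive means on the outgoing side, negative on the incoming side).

3.05 cm

Applying the thin-lens equation to the first lens, 1/26 = 1/38 + 1/d_i1, which gives d_i1 = 82.333 cm.
This image would form 82.333 cm past lens 1, i.e. 12.833 cm beyond lens 2, so it is a virtual object for lens 2: d_o2 = 69.5 - 82.333 = -12.833 cm.
Applying the thin-lens equation again with f_2 = 4 cm and d_o2 = -12.833 cm gives d_i2 = 3.050 cm.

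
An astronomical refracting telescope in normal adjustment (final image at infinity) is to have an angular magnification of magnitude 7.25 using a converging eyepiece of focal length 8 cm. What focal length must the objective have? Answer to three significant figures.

58.0 cm

|M| = f_obj/|f_eye|, so f_obj = |M| x |f_eye| = 7.25 x 8 = 58.000 cm.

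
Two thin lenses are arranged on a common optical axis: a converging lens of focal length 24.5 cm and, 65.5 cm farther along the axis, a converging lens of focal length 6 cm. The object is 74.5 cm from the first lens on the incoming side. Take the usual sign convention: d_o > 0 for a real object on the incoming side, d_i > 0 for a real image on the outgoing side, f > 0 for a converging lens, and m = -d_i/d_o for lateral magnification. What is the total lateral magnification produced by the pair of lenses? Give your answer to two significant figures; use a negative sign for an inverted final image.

Lens 1: 1/d_i1 = 1/f_1 - 1/d_o1 = 1/24.5 - 1/74.5 = 0.02739 cm^-1, so d_i1 = 36.505 cm.
m_1 = -(36.505)/74.5 = -0.4900.
The intermediate image is 36.505 cm to the right of lens 1, so d_o2 = L - d_i1 = 65.5 - 36.505 = 28.995 cm.
Lens 2: 1/d_i2 = 1/f_2 - 1/d_o2 = 1/6 - 1/(28.995) = 0.13218 cm^-1, so d_i2 = 7.566 cm.
m_2 = -(7.566)/(28.995) = -0.2609.
Total m = m_1 x m_2 = (-0.4900)(-0.2609) = 0.1279.

0.13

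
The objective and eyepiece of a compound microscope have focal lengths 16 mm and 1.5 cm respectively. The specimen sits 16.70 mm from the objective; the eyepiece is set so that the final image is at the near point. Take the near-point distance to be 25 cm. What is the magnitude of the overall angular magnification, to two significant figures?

400

Convert to cm: f_obj = 16 mm = 1.6 cm; d_o = 16.70 mm = 1.67 cm.
Objective: 1/d_i = 1/f_obj - 1/d_o = 1/1.6 - 1/1.67 = 0.02620 cm^-1, so d_i = 38.171 cm.
m_obj = -d_i/d_o = -38.171/1.67 = -22.857.
Eyepiece angular magnification (image at near point): M_eye = 1 + D/f_e = 1 + 25/1.5 = 17.667.
Overall M = m_obj x M_eye = (-22.857)(17.667) = -403.81.
|M| = 403.81.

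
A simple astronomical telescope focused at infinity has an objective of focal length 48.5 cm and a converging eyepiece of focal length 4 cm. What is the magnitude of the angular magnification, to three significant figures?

12.1

|M| = f_obj/|f_eye| = 48.5/4 = 12.125.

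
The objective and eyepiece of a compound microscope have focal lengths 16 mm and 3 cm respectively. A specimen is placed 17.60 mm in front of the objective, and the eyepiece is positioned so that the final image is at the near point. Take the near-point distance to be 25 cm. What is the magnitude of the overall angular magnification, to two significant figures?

93

Convert to cm: f_obj = 16 mm = 1.6 cm; d_o = 17.60 mm = 1.76 cm.
Objective: 1/d_i = 1/f_obj - 1/d_o = 1/1.6 - 1/1.76 = 0.05682 cm^-1, so d_i = 17.600 cm.
m_obj = -d_i/d_o = -17.600/1.76 = -10.000.
Eyepiece angular magnification (image at near point): M_eye = 1 + D/f_e = 1 + 25/3 = 9.333.
Overall M = m_obj x M_eye = (-10.000)(9.333) = -93.33.
|M| = 93.33.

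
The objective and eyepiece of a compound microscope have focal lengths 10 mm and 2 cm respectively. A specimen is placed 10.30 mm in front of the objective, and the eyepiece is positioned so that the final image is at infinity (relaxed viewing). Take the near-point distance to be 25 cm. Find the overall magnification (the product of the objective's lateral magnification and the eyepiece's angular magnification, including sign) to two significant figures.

Convert to cm: f_obj = 10 mm = 1 cm; d_o = 10.30 mm = 1.03 cm.
Objective: 1/d_i = 1/f_obj - 1/d_o = 1/1 - 1/1.03 = 0.02913 cm^-1, so d_i = 34.333 cm.
m_obj = -d_i/d_o = -34.333/1.03 = -33.333.
Eyepiece angular magnification (image at infinity): M_eye = D/f_e = 25/2 = 12.500.
Overall M = m_obj x M_eye = (-33.333)(12.500) = -416.67.

-420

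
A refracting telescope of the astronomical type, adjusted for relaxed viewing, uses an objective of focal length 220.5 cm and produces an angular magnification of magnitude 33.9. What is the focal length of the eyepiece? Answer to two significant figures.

|M| = f_obj/f_eye, so f_eye = f_obj/|M| = 220.5/33.9 = 6.504 cm.

6.5 cm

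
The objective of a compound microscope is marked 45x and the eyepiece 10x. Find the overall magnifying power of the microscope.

The overall magnification of a compound microscope is the product of the objective and eyepiece magnifications:
M = M_obj x M_eye = 45 x 10 = 450.

450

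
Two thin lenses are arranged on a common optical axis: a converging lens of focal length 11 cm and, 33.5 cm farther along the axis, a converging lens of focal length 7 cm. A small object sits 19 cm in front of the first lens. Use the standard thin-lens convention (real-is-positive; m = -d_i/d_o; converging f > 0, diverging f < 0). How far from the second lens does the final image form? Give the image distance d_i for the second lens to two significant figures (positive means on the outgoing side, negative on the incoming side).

140 cm

First lens: d_i1 = 1/(1/11 - 1/19) = 26.125 cm.
That image sits 7.375 cm in front of the second lens, so d_o2 = 7.375 cm.
Second lens: d_i2 = 1/(1/7 - 1/(7.375)) = 137.667 cm.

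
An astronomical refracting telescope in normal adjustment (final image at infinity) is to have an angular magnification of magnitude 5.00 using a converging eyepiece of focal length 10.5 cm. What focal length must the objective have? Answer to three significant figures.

|M| = f_obj/|f_eye|, so f_obj = |M| x |f_eye| = 5.0 x 10.5 = 52.500 cm.

52.5 cm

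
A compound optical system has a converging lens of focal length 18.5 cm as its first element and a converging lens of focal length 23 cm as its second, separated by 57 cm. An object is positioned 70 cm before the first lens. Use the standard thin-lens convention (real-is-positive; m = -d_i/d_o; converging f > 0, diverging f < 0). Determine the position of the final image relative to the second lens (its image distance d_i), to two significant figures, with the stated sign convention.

83 cm

Lens 1: 1/d_i1 = 1/f_1 - 1/d_o1 = 1/18.5 - 1/70 = 0.03977 cm^-1, so d_i1 = 25.146 cm.
That image sits 31.854 cm in front of the second lens, so d_o2 = 31.854 cm.
Lens 2: 1/d_i2 = 1/f_2 - 1/d_o2 = 1/23 - 1/(31.854) = 0.01209 cm^-1, so d_i2 = 82.745 cm.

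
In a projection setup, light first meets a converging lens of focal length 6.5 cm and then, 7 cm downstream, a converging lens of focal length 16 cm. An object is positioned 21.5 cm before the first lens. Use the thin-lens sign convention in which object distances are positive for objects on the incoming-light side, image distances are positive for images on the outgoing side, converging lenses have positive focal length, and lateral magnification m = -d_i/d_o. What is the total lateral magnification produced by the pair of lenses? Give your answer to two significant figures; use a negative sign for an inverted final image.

-0.38

Lens 1: 1/d_i1 = 1/f_1 - 1/d_o1 = 1/6.5 - 1/21.5 = 0.10733 cm^-1, so d_i1 = 9.317 cm.
m_1 = -(9.317)/21.5 = -0.4333.
Since 9.317 cm > 7 cm, the first image lies past the second lens and serves as a virtual object: d_o2 = L - d_i1 = -2.317 cm.
Lens 2: 1/d_i2 = 1/f_2 - 1/d_o2 = 1/16 - 1/(-2.317) = 0.49415 cm^-1, so d_i2 = 2.024 cm.
m_2 = -(2.024)/(-2.317) = 0.8735.
The system's lateral magnification is m_1 m_2 = (-0.4333)(0.8735) = -0.3785.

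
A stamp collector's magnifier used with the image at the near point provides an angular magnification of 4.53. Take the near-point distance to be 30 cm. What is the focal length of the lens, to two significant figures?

For the image at the near point, M = 1 + D/f.
f = D/(M - 1) = 30/(4.53 - 1) = 8.499 cm.

8.5 cm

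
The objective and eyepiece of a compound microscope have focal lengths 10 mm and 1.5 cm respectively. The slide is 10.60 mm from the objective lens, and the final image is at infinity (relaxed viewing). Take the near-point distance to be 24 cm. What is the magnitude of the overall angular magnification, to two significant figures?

Convert to cm: f_obj = 10 mm = 1 cm; d_o = 10.60 mm = 1.06 cm.
Objective: 1/d_i = 1/f_obj - 1/d_o = 1/1 - 1/1.06 = 0.05660 cm^-1, so d_i = 17.667 cm.
m_obj = -d_i/d_o = -17.667/1.06 = -16.667.
Eyepiece angular magnification (image at infinity): M_eye = D/f_e = 24/1.5 = 16.000.
Overall M = m_obj x M_eye = (-16.667)(16.000) = -266.67.
|M| = 266.67.

270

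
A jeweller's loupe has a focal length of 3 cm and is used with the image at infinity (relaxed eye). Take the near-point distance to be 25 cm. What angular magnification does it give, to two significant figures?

8.3

M = D/f = 25/3 = 8.333.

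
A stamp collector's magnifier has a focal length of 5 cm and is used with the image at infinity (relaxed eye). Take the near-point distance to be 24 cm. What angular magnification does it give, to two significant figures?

M = D/f = 24/5 = 4.800.

4.8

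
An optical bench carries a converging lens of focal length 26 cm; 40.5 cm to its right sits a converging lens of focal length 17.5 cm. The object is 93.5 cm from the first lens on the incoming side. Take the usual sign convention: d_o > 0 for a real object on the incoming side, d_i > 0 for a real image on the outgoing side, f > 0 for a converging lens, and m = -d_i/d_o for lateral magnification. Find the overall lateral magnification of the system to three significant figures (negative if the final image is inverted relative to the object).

-0.518

Lens 1: 1/d_i1 = 1/f_1 - 1/d_o1 = 1/26 - 1/93.5 = 0.02777 cm^-1, so d_i1 = 36.015 cm.
m_1 = -(36.015)/93.5 = -0.3852.
The intermediate image is 36.015 cm to the right of lens 1, so d_o2 = L - d_i1 = 40.5 - 36.015 = 4.485 cm.
Lens 2: 1/d_i2 = 1/f_2 - 1/d_o2 = 1/17.5 - 1/(4.485) = -0.16581 cm^-1, so d_i2 = -6.031 cm.
m_2 = -(-6.031)/(4.485) = 1.3446.
The system's lateral magnification is m_1 m_2 = (-0.3852)(1.3446) = -0.5179.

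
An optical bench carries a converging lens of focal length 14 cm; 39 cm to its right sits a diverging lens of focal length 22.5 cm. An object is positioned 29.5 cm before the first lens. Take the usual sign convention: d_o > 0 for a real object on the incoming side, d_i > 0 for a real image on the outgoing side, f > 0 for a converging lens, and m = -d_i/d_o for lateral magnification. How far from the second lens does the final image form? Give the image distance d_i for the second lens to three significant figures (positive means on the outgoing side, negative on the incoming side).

-7.98 cm

Applying the thin-lens equation to the first lens, 1/14 = 1/29.5 + 1/d_i1, which gives d_i1 = 26.645 cm.
Object distance for lens 2: d_o2 = 39 - 26.645 = 12.355 cm.
Applying the thin-lens equation again with f_2 = -22.5 cm and d_o2 = 12.355 cm gives d_i2 = -7.975 cm.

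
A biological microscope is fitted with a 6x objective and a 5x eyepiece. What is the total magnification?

The overall magnification of a compound microscope is the product of the objective and eyepiece magnifications:
M = M_obj x M_eye = 6 x 5 = 30.

30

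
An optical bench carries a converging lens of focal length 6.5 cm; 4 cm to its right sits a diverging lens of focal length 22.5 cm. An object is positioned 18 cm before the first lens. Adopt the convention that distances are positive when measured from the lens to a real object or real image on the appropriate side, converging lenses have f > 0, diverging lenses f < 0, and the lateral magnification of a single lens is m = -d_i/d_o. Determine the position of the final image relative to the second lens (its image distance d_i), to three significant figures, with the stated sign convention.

8.51 cm

Lens 1: 1/d_i1 = 1/f_1 - 1/d_o1 = 1/6.5 - 1/18 = 0.09829 cm^-1, so d_i1 = 10.174 cm.
This image would form 10.174 cm past lens 1, i.e. 6.174 cm beyond lens 2, so it is a virtual object for lens 2: d_o2 = 4 - 10.174 = -6.174 cm.
Lens 2: 1/d_i2 = 1/f_2 - 1/d_o2 = 1/(-22.5) - 1/(-6.174) = 0.11753 cm^-1, so d_i2 = 8.509 cm.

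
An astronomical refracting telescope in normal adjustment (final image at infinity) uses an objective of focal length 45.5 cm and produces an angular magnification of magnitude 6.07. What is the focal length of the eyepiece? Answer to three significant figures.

7.50 cm

|M| = f_obj/f_eye, so f_eye = f_obj/|M| = 45.5/6.07 = 7.496 cm.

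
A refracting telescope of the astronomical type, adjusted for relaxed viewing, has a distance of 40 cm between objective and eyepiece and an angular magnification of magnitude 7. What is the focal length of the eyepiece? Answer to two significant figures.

5.0 cm

In normal adjustment the tube length equals f_obj + f_eye and |M| = f_obj/f_eye.
So f_obj = 7 f_eye and 7 f_eye + f_eye = 40 cm, giving f_eye = 40/8 = 5.000 cm and f_obj = 35.000 cm.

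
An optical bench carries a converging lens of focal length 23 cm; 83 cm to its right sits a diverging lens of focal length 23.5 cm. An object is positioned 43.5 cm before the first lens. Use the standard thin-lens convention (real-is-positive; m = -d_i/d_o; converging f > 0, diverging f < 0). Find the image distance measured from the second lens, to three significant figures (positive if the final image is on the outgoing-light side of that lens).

Applying the thin-lens equation to the first lens, 1/23 = 1/43.5 + 1/d_i1, which gives d_i1 = 48.805 cm.
Object distance for lens 2: d_o2 = 83 - 48.805 = 34.195 cm.
Applying the thin-lens equation again with f_2 = -23.5 cm and d_o2 = 34.195 cm gives d_i2 = -13.928 cm.

-13.9 cm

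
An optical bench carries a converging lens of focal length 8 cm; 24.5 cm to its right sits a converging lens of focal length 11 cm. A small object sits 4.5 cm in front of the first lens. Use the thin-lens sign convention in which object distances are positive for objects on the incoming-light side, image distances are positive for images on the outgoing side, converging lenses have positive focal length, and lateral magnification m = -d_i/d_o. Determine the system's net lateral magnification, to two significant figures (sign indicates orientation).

-1.1

First lens: d_i1 = 1/(1/8 - 1/4.5) = -10.286 cm.
m_1 = -(-10.286)/4.5 = 2.2857.
The intermediate image is virtual, 10.286 cm to the left of lens 1, so d_o2 = L - d_i1 = 24.5 - (-10.286) = 34.786 cm.
Second lens: d_i2 = 1/(1/11 - 1/(34.786)) = 16.087 cm.
m_2 = -(16.087)/(34.786) = -0.4625.
Total m = m_1 x m_2 = (2.2857)(-0.4625) = -1.0571.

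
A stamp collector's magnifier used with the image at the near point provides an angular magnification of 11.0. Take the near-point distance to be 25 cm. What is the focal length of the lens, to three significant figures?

2.50 cm

For the image at the near point, M = 1 + D/f.
f = D/(M - 1) = 25/(11.0 - 1) = 2.500 cm.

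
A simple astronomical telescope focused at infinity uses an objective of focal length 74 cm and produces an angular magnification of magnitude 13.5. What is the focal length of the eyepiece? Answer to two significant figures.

|M| = f_obj/f_eye, so f_eye = f_obj/|M| = 74/13.5 = 5.481 cm.

5.5 cm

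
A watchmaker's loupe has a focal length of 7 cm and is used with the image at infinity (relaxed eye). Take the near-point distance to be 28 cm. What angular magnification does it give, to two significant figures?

M = D/f = 28/7 = 4.000.

4.0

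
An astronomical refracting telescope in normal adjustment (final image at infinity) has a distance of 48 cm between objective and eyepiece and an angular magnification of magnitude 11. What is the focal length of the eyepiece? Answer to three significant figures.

4.00 cm

In normal adjustment the tube length equals f_obj + f_eye and |M| = f_obj/f_eye.
So f_obj = 11 f_eye and 11 f_eye + f_eye = 48 cm, giving f_eye = 48/12 = 4.000 cm and f_obj = 44.000 cm.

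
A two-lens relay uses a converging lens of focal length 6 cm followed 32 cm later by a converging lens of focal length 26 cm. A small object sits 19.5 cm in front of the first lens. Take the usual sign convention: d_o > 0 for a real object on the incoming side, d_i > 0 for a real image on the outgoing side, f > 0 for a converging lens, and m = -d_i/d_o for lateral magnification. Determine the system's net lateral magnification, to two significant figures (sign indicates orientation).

First lens: d_i1 = 1/(1/6 - 1/19.5) = 8.667 cm.
m_1 = -(8.667)/19.5 = -0.4444.
The intermediate image is 8.667 cm to the right of lens 1, so d_o2 = L - d_i1 = 32 - 8.667 = 23.333 cm.
Second lens: d_i2 = 1/(1/26 - 1/(23.333)) = -227.500 cm.
m_2 = -(-227.500)/(23.333) = 9.7500.
Total m = m_1 x m_2 = (-0.4444)(9.7500) = -4.3333.

-4.3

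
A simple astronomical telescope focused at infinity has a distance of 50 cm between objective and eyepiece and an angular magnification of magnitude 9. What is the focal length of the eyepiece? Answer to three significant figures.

In normal adjustment the tube length equals f_obj + f_eye and |M| = f_obj/f_eye.
So f_obj = 9 f_eye and 9 f_eye + f_eye = 50 cm, giving f_eye = 50/10 = 5.000 cm and f_obj = 45.000 cm.

5.00 cm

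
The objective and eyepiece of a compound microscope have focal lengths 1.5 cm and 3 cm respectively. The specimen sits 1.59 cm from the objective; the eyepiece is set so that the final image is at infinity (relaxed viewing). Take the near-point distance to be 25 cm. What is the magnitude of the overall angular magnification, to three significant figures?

Objective: 1/d_i = 1/f_obj - 1/d_o = 1/1.5 - 1/1.59 = 0.03774 cm^-1, so d_i = 26.500 cm.
m_obj = -d_i/d_o = -26.500/1.59 = -16.667.
Eyepiece angular magnification (image at infinity): M_eye = D/f_e = 25/3 = 8.333.
Overall M = m_obj x M_eye = (-16.667)(8.333) = -138.89.
|M| = 138.89.

139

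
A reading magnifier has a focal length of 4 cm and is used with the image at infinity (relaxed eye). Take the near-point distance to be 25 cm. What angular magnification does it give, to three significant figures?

6.25

M = D/f = 25/4 = 6.250.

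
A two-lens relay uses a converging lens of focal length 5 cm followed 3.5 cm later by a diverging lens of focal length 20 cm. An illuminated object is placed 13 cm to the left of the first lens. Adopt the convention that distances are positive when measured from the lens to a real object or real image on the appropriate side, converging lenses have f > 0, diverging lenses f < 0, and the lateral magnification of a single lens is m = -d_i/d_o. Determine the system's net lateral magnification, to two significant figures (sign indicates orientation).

-0.81

First lens: d_i1 = 1/(1/5 - 1/13) = 8.125 cm.
m_1 = -(8.125)/13 = -0.6250.
Since 8.125 cm > 3.5 cm, the first image lies past the second lens and serves as a virtual object: d_o2 = L - d_i1 = -4.625 cm.
Second lens: d_i2 = 1/(1/(-20) - 1/(-4.625)) = 6.016 cm.
m_2 = -(6.016)/(-4.625) = 1.3008.
Total m = m_1 x m_2 = (-0.6250)(1.3008) = -0.8130.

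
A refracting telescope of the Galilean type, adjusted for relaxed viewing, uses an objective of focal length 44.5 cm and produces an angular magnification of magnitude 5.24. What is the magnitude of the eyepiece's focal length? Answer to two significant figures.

|M| = f_obj/|f_eye|, so |f_eye| = f_obj/|M| = 44.5/5.24 = 8.492 cm.
(The eyepiece is diverging, so its signed focal length is -8.492 cm.)

8.5 cm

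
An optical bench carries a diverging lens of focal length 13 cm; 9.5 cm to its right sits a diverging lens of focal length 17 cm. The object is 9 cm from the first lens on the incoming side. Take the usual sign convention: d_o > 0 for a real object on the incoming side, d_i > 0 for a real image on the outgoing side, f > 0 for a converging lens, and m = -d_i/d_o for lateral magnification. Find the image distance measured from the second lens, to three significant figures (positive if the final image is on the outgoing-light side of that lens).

Lens 1: 1/d_i1 = 1/f_1 - 1/d_o1 = 1/(-13) - 1/9 = -0.18803 cm^-1, so d_i1 = -5.318 cm.
The intermediate image is virtual, 5.318 cm to the left of lens 1, so d_o2 = L - d_i1 = 9.5 - (-5.318) = 14.818 cm.
Lens 2: 1/d_i2 = 1/f_2 - 1/d_o2 = 1/(-17) - 1/(14.818) = -0.12631 cm^-1, so d_i2 = -7.917 cm.

-7.92 cm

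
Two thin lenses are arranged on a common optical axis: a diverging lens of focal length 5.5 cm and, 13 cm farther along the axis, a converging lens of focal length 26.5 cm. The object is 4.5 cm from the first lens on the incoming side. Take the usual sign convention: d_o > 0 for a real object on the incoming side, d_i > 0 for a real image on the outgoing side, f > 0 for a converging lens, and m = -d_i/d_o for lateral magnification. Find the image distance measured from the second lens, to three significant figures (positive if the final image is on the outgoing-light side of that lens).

First lens: d_i1 = 1/(1/(-5.5) - 1/4.5) = -2.475 cm.
The intermediate image is virtual, 2.475 cm to the left of lens 1, so d_o2 = L - d_i1 = 13 - (-2.475) = 15.475 cm.
Second lens: d_i2 = 1/(1/26.5 - 1/(15.475)) = -37.196 cm.

-37.2 cm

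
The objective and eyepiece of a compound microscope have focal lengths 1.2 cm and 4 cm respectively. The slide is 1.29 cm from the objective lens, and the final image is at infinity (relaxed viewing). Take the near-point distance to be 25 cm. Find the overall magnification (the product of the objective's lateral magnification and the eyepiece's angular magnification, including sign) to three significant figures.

-83.3

Objective: 1/d_i = 1/f_obj - 1/d_o = 1/1.2 - 1/1.29 = 0.05814 cm^-1, so d_i = 17.200 cm.
m_obj = -d_i/d_o = -17.200/1.29 = -13.333.
Eyepiece angular magnification (image at infinity): M_eye = D/f_e = 25/4 = 6.250.
Overall M = m_obj x M_eye = (-13.333)(6.250) = -83.33.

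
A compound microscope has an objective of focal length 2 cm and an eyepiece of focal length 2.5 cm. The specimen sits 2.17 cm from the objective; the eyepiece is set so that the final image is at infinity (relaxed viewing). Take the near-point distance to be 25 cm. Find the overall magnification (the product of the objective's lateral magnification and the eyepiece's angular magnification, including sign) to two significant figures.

-120

Objective: 1/d_i = 1/f_obj - 1/d_o = 1/2 - 1/2.17 = 0.03917 cm^-1, so d_i = 25.529 cm.
m_obj = -d_i/d_o = -25.529/2.17 = -11.765.
Eyepiece angular magnification (image at infinity): M_eye = D/f_e = 25/2.5 = 10.000.
Overall M = m_obj x M_eye = (-11.765)(10.000) = -117.65.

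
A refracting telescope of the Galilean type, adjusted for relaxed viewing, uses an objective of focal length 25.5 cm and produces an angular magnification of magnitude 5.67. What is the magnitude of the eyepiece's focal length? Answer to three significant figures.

|M| = f_obj/|f_eye|, so |f_eye| = f_obj/|M| = 25.5/5.67 = 4.497 cm.
(The eyepiece is diverging, so its signed focal length is -4.497 cm.)

4.50 cm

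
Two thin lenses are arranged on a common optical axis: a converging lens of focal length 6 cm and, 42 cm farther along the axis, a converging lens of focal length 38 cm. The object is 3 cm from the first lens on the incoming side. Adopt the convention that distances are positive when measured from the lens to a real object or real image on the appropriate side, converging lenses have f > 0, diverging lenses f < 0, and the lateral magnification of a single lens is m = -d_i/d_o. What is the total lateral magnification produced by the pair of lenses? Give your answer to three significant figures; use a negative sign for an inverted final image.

Lens 1: 1/d_i1 = 1/f_1 - 1/d_o1 = 1/6 - 1/3 = -0.16667 cm^-1, so d_i1 = -6.000 cm.
m_1 = -(-6.000)/3 = 2.0000.
With d_i1 < 0 the first image is virtual and lies on the object side; the object distance for lens 2 is d_o2 = 42 - (-6.000) = 48.000 cm.
Lens 2: 1/d_i2 = 1/f_2 - 1/d_o2 = 1/38 - 1/(48.000) = 0.00548 cm^-1, so d_i2 = 182.400 cm.
m_2 = -(182.400)/(48.000) = -3.8000.
Total m = m_1 x m_2 = (2.0000)(-3.8000) = -7.6000.

-7.60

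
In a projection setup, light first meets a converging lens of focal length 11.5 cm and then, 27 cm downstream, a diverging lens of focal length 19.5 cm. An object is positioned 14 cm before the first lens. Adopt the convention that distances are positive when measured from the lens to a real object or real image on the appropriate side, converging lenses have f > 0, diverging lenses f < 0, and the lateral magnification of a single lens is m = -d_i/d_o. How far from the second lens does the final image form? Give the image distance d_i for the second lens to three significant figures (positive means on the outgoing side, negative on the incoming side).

Lens 1: 1/d_i1 = 1/f_1 - 1/d_o1 = 1/11.5 - 1/14 = 0.01553 cm^-1, so d_i1 = 64.400 cm.
Since 64.400 cm > 27 cm, the first image lies past the second lens and serves as a virtual object: d_o2 = L - d_i1 = -37.400 cm.
Lens 2: 1/d_i2 = 1/f_2 - 1/d_o2 = 1/(-19.5) - 1/(-37.400) = -0.02454 cm^-1, so d_i2 = -40.743 cm.

-40.7 cm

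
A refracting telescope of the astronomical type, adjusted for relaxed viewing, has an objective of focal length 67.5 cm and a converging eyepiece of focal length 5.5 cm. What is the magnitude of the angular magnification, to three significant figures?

|M| = f_obj/|f_eye| = 67.5/5.5 = 12.273.

12.3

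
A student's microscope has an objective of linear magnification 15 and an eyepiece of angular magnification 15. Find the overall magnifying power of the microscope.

The overall magnification of a compound microscope is the product of the objective and eyepiece magnifications:
M = M_obj x M_eye = 15 x 15 = 225.

225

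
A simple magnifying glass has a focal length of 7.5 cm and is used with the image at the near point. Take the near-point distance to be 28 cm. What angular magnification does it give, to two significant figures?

4.7

M = 1 + D/f = 1 + 28/7.5 = 4.733.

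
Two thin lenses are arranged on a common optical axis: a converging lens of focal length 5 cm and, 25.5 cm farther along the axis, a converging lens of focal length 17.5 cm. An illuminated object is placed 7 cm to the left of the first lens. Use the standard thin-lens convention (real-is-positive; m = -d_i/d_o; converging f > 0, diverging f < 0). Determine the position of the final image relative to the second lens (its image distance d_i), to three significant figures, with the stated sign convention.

-14.7 cm

First lens: d_i1 = 1/(1/5 - 1/7) = 17.500 cm.
That image sits 8.000 cm in front of the second lens, so d_o2 = 8.000 cm.
Second lens: d_i2 = 1/(1/17.5 - 1/(8.000)) = -14.737 cm.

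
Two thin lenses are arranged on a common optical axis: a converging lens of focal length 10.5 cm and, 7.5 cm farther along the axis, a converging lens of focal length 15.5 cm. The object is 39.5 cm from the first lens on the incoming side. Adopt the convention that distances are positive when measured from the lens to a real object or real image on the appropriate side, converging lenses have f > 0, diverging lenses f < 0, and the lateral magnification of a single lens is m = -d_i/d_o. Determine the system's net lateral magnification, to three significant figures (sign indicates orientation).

Lens 1: 1/d_i1 = 1/f_1 - 1/d_o1 = 1/10.5 - 1/39.5 = 0.06992 cm^-1, so d_i1 = 14.302 cm.
m_1 = -(14.302)/39.5 = -0.3621.
This image would form 14.302 cm past lens 1, i.e. 6.802 cm beyond lens 2, so it is a virtual object for lens 2: d_o2 = 7.5 - 14.302 = -6.802 cm.
Lens 2: 1/d_i2 = 1/f_2 - 1/d_o2 = 1/15.5 - 1/(-6.802) = 0.21154 cm^-1, so d_i2 = 4.727 cm.
m_2 = -(4.727)/(-6.802) = 0.6950.
Total m = m_1 x m_2 = (-0.3621)(0.6950) = -0.2516.

-0.252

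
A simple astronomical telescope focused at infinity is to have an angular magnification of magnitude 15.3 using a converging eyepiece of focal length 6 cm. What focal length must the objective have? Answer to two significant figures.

|M| = f_obj/|f_eye|, so f_obj = |M| x |f_eye| = 15.3 x 6 = 91.800 cm.

92 cm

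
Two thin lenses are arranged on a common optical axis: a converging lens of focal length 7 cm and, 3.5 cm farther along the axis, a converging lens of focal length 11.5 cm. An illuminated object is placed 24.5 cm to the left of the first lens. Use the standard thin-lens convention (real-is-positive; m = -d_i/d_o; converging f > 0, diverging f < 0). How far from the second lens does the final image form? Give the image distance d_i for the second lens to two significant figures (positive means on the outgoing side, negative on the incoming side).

4.1 cm

Applying the thin-lens equation to the first lens, 1/7 = 1/24.5 + 1/d_i1, which gives d_i1 = 9.800 cm.
Since 9.800 cm > 3.5 cm, the first image lies past the second lens and serves as a virtual object: d_o2 = L - d_i1 = -6.300 cm.
Applying the thin-lens equation again with f_2 = 11.5 cm and d_o2 = -6.300 cm gives d_i2 = 4.070 cm.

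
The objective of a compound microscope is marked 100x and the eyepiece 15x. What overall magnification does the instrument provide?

1500

The overall magnification of a compound microscope is the product of the objective and eyepiece magnifications:
M = M_obj x M_eye = 100 x 15 = 1500.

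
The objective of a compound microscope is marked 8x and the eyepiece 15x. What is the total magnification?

120

The overall magnification of a compound microscope is the product of the objective and eyepiece magnifications:
M = M_obj x M_eye = 8 x 15 = 120.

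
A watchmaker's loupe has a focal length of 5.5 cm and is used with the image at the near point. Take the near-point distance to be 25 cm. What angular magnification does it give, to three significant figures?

5.55

M = 1 + D/f = 1 + 25/5.5 = 5.545.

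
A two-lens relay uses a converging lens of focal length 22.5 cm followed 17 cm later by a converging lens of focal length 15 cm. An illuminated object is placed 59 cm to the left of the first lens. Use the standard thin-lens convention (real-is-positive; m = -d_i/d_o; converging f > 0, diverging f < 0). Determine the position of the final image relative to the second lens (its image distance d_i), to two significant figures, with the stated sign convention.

Lens 1: 1/d_i1 = 1/f_1 - 1/d_o1 = 1/22.5 - 1/59 = 0.02750 cm^-1, so d_i1 = 36.370 cm.
Since 36.370 cm > 17 cm, the first image lies past the second lens and serves as a virtual object: d_o2 = L - d_i1 = -19.370 cm.
Lens 2: 1/d_i2 = 1/f_2 - 1/d_o2 = 1/15 - 1/(-19.370) = 0.11829 cm^-1, so d_i2 = 8.454 cm.

8.5 cm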